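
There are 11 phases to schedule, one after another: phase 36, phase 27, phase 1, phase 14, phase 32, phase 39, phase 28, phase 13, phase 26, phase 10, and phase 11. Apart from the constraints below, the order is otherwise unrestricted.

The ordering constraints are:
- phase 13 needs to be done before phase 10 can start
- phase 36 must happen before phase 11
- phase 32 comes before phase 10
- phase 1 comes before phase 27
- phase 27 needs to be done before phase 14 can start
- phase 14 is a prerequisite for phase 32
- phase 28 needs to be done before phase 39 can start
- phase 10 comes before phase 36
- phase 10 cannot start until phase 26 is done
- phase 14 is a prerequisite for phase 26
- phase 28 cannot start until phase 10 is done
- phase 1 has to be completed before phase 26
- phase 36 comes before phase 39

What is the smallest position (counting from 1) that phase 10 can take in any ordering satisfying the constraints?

7

The phases that are forced before phase 10, directly or transitively, are phase 27, phase 1, phase 14, phase 32, phase 13, phase 26. That's 6 phases.
So at minimum 6 phases come before phase 10, putting phase 10 no earlier than position 7. That position is achievable by scheduling exactly those predecessors first.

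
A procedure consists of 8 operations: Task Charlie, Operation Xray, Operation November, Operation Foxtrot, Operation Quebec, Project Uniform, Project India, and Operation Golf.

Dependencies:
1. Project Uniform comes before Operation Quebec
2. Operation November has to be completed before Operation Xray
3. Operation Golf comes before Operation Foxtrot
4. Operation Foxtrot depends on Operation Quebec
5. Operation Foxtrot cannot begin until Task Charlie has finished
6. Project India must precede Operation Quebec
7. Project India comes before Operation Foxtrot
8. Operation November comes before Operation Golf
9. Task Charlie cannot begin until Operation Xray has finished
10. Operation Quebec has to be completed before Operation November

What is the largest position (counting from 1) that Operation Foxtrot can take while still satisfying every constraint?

8

No constraint forces any operation after Operation Foxtrot, so it can be placed last, in position 8.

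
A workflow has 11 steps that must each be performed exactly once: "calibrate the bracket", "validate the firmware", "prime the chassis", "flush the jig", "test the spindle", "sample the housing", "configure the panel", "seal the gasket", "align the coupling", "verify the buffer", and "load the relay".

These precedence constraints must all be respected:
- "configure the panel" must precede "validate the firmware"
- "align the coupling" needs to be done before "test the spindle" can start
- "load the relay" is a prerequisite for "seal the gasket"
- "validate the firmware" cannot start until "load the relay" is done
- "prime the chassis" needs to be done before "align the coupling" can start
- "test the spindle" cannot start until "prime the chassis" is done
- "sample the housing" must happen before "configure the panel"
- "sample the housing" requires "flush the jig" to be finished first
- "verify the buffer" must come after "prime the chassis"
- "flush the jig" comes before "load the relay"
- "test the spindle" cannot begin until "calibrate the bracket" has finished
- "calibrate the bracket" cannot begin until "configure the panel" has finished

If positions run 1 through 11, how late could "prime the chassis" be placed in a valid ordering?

8

Every step that must follow "prime the chassis" has to come after it. Tracing all chains starting from "prime the chassis", those steps are: "test the spindle", "align the coupling", "verify the buffer" — 3 in total.
So at least 3 steps follow "prime the chassis", putting "prime the chassis" no later than position 8. That position is achievable by scheduling everything else first.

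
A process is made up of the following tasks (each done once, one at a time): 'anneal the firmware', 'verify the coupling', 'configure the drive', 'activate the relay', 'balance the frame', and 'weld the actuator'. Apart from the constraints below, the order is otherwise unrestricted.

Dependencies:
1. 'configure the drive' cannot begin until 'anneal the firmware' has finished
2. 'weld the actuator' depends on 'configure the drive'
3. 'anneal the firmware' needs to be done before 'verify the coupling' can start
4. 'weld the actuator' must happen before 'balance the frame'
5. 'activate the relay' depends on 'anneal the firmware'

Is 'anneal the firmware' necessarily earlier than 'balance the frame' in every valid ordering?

Tracing the constraints gives a chain: 'anneal the firmware' → 'configure the drive' → 'weld the actuator' → 'balance the frame'.
That forces 'anneal the firmware' before 'balance the frame' in every valid schedule.

Yes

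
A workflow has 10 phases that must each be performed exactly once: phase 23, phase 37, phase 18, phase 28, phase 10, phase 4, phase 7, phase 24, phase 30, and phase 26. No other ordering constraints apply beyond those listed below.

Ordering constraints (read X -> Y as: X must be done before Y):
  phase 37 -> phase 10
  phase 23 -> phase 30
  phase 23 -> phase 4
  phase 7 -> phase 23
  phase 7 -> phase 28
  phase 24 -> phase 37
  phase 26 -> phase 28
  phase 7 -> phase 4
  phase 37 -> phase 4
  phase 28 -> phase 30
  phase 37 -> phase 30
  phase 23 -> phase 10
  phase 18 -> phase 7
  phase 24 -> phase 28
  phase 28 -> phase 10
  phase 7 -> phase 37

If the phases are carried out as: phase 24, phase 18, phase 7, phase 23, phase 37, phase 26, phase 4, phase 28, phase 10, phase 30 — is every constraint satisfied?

Going through the constraints one by one, each required predecessor appears earlier in the sequence than its dependent — e.g. phase 24 (position 1) is before phase 28 (position 8), as required.

Yes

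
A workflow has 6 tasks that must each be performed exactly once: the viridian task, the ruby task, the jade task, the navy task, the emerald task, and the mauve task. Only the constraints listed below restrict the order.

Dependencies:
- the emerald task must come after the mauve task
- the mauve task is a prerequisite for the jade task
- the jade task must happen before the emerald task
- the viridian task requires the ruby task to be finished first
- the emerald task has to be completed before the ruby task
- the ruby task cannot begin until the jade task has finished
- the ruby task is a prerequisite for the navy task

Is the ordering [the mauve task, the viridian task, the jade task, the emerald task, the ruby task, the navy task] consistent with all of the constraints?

No

In the proposed order, the viridian task appears before the ruby task.
That contradicts the constraint that the ruby task must precede the viridian task.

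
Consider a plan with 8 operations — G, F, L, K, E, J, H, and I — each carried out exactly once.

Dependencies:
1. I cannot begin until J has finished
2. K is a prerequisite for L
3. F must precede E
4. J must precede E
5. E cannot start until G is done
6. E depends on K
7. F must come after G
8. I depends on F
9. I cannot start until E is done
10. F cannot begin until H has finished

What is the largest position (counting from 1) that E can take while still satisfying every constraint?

7

Following the constraints forward from E, its only required successor is I.
With 1 mandatory successor out of 8 operations total, the latest slot for E is 8−1 = 7, and it's reachable by doing all non-successors before E.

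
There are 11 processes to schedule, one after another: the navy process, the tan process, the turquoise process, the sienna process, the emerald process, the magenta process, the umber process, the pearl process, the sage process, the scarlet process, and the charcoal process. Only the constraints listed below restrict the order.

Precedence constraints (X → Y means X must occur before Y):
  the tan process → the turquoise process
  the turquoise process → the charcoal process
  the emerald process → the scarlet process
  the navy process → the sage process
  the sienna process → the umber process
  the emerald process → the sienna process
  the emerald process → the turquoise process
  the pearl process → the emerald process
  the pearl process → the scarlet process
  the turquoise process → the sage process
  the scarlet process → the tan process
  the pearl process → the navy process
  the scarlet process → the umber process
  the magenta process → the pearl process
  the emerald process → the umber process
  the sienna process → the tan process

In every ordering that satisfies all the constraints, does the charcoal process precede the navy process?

No

No chain of constraints connects the charcoal process to the navy process in either direction.
There exist valid orderings with the navy process before the charcoal process, so the charcoal process is not required to come first.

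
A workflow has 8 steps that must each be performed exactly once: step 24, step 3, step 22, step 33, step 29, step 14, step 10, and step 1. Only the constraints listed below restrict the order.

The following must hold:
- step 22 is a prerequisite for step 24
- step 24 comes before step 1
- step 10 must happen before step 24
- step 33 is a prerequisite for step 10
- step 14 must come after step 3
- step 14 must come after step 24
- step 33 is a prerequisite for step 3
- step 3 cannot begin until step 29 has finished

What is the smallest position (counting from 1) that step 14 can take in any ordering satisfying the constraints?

Working backwards through the constraints from step 14, its full set of required predecessors is step 24, step 3, step 22, step 33, step 29, step 10 — 6 of them.
With 6 mandatory predecessors, the earliest step 14 can sit is position 6+1 = 7, and placing just those 6 first achieves it.

7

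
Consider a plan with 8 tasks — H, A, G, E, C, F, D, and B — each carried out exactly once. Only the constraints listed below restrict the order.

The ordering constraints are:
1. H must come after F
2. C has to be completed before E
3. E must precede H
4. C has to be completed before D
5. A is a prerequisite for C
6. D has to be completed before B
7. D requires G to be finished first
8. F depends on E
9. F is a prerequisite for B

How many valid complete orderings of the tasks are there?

2 tasks have no prerequisites (A, G), so any of them could come first.
Systematically extending each partial ordering one task at a time and counting, there are 30 complete orderings.

30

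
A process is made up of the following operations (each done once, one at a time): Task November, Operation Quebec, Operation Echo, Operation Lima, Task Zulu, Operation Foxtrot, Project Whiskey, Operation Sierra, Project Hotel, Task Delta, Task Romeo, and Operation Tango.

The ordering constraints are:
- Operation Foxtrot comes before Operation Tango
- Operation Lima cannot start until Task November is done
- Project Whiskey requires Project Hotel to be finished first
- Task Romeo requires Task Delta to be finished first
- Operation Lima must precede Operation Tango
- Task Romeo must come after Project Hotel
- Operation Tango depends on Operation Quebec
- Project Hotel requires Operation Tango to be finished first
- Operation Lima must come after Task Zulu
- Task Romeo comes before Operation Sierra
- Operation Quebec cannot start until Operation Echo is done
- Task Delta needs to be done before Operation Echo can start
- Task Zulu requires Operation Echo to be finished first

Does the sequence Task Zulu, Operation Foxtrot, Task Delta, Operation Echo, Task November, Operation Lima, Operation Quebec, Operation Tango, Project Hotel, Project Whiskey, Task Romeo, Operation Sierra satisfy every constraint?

No

In the proposed order, Task Zulu appears before Operation Echo.
Since Operation Echo is required before Task Zulu, the ordering is invalid.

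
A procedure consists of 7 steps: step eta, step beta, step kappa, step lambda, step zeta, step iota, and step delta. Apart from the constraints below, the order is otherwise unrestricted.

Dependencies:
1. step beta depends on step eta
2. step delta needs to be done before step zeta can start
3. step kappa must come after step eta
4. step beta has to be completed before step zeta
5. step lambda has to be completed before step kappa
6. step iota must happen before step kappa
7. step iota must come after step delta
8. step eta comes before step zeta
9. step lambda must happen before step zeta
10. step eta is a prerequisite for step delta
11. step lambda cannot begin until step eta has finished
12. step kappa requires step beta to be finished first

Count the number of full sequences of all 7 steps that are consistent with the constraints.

Step eta is the only step with nothing required before it, so every ordering starts there.
Enumerating by repeatedly choosing an available step (one whose prerequisites are all placed) gives 30 distinct complete orderings.

30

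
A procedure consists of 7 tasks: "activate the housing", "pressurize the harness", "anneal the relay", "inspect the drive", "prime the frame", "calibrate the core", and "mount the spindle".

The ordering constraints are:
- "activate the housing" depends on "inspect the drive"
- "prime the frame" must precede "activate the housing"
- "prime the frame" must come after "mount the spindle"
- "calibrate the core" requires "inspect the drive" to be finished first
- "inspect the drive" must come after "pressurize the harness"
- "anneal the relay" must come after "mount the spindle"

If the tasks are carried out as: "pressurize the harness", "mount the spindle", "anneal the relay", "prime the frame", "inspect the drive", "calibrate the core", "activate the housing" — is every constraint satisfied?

Yes

Going through the constraints one by one, each required predecessor appears earlier in the sequence than its dependent — e.g. "pressurize the harness" (position 1) is before "inspect the drive" (position 5), as required.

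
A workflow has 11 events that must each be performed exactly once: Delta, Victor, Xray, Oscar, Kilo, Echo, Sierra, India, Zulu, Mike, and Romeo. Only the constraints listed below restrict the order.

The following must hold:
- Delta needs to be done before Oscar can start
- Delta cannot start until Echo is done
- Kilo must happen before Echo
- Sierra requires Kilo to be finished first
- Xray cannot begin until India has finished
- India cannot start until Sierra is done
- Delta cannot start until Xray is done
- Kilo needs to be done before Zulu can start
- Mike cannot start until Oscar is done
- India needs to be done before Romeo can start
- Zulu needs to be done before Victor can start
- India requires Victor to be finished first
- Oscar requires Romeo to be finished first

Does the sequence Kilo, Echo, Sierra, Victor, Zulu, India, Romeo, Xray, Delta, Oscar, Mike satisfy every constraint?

Here Zulu comes after Victor.
Since Zulu is required before Victor, the ordering is invalid.

No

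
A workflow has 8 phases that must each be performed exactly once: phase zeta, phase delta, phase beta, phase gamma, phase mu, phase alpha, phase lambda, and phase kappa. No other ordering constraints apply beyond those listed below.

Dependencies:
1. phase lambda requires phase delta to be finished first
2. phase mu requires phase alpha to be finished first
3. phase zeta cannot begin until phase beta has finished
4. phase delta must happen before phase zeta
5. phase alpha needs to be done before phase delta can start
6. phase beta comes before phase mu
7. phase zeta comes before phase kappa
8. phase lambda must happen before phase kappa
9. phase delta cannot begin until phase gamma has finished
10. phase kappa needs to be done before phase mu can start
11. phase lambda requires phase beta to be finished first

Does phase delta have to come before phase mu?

There is a constraint chain phase delta → phase zeta → phase kappa → phase mu.
That forces phase delta before phase mu in every valid schedule.

Yes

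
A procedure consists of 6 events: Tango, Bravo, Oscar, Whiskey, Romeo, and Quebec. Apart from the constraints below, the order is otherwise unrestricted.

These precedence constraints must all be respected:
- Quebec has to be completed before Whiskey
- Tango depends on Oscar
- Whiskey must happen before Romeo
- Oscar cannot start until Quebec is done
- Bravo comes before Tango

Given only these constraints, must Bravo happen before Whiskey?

No

No chain of constraints connects Bravo to Whiskey in either direction.
So Bravo can come before Whiskey or after — it is not forced.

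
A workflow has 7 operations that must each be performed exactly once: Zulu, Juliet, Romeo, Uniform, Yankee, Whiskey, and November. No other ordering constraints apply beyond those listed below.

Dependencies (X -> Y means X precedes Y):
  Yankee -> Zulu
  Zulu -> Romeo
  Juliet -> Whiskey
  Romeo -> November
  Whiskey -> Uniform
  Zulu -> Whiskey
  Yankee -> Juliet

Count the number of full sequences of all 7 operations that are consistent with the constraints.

16

Only Yankee has no prerequisites, so it must go first.
Systematically extending each partial ordering one operation at a time and counting, there are 16 complete orderings.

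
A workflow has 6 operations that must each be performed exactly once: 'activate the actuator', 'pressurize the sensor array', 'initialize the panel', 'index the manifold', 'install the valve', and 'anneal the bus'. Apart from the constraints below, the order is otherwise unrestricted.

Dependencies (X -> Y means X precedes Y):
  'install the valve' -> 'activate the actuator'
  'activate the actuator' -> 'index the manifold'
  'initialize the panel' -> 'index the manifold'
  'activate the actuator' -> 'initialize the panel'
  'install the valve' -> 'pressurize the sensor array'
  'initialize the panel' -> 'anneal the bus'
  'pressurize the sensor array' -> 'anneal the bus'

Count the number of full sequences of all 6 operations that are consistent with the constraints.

Only 'install the valve' has no prerequisites, so it must go first.
Systematically extending each partial ordering one operation at a time and counting, there are 7 complete orderings.

7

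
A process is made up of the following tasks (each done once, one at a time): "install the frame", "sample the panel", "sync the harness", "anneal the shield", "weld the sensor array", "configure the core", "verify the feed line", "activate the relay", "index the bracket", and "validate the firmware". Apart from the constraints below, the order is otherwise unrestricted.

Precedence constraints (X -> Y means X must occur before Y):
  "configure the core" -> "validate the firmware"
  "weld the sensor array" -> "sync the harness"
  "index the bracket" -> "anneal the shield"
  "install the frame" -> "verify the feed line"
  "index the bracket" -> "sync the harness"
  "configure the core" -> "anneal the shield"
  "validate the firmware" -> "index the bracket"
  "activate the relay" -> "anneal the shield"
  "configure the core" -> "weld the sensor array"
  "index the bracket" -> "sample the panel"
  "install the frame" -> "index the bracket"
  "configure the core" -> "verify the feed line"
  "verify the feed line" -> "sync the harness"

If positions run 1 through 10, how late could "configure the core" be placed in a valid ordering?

Following every chain forward from "configure the core", the tasks that must come later are "sample the panel", "sync the harness", "anneal the shield", "weld the sensor array", "verify the feed line", "index the bracket", "validate the firmware" — 7 of them.
So at least 7 tasks follow "configure the core", putting "configure the core" no later than position 3. That position is achievable by scheduling everything else first.

3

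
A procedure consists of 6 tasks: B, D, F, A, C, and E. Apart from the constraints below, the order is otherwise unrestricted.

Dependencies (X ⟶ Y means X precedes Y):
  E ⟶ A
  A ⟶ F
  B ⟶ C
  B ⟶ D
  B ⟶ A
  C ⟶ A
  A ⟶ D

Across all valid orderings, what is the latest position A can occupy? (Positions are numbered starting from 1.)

The tasks that are forced after A, directly or by a chain of constraints, are D, F. That's 2 tasks.
So at least 2 tasks follow A, putting A no later than position 4. That position is achievable by scheduling everything else first.

4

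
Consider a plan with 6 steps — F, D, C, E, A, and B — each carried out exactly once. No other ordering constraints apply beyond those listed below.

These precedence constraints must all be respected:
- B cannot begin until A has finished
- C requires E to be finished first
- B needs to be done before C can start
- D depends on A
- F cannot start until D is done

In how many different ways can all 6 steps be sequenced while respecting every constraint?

The steps with no prerequisites are E, A; any of them can be placed first.
Enumerating by repeatedly choosing an available step (one whose prerequisites are all placed) gives 26 distinct complete orderings.

26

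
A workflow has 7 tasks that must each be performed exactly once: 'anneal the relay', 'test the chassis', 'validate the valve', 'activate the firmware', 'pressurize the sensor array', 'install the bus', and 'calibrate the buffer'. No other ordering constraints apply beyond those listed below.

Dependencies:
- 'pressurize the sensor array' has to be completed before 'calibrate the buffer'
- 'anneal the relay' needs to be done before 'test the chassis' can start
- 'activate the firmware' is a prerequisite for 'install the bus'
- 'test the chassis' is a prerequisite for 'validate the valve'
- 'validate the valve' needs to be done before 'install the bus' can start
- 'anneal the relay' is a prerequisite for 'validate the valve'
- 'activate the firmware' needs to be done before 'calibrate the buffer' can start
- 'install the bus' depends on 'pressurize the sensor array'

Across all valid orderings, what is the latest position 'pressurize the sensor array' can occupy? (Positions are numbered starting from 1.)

5

Following every chain forward from 'pressurize the sensor array', the tasks that must come later are 'install the bus', 'calibrate the buffer' — 2 of them.
With 2 mandatory successors out of 7 tasks total, the latest slot for 'pressurize the sensor array' is 7−2 = 5, and it's reachable by doing all non-successors before 'pressurize the sensor array'.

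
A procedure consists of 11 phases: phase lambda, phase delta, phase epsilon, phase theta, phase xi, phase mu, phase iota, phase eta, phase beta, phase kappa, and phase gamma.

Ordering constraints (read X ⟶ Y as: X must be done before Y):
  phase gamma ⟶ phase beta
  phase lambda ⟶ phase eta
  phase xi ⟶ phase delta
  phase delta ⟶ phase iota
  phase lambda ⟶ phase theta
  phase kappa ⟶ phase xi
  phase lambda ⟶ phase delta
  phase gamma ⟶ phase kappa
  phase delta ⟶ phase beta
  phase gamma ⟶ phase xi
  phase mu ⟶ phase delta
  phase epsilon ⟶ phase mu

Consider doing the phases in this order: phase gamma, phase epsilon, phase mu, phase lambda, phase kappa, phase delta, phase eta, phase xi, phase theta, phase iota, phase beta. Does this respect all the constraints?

Here phase xi comes after phase delta.
Since phase xi is required before phase delta, the ordering is invalid.

No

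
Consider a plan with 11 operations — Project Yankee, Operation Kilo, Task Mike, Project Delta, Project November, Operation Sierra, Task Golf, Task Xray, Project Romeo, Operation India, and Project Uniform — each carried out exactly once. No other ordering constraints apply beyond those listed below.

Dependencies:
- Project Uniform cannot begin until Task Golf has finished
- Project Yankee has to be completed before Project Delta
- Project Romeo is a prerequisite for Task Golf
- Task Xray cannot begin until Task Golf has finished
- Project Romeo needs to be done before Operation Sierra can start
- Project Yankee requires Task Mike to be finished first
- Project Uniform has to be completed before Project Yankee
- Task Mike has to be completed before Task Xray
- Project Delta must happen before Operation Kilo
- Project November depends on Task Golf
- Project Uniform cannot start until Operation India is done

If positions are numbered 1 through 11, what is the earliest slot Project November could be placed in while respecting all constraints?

The operations that are forced before Project November, directly or transitively, are Task Golf, Project Romeo. That's 2 operations.
With 2 mandatory predecessors, the earliest Project November can sit is position 2+1 = 3, and placing just those 2 first achieves it.

3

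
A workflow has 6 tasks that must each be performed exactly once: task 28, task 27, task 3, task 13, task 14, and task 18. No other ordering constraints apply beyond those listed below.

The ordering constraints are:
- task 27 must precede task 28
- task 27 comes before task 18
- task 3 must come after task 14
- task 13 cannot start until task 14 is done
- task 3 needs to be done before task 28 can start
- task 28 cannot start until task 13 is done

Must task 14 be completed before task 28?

Tracing the constraints gives a chain: task 14 → task 3 → task 28.
So task 14 must precede task 28 in any valid ordering.

Yes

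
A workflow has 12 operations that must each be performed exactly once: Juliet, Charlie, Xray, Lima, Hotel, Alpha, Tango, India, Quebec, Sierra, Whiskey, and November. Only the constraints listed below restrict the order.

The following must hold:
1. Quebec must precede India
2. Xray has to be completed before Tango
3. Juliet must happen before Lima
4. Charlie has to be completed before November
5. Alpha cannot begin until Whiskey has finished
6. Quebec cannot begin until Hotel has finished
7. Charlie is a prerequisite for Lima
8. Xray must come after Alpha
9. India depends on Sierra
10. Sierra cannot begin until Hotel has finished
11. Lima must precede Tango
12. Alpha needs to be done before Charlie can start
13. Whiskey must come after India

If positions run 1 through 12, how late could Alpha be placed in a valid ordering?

7

The operations that are forced after Alpha, directly or by a chain of constraints, are Charlie, Xray, Lima, Tango, November. That's 5 operations.
So at least 5 operations follow Alpha, putting Alpha no later than position 7. That position is achievable by scheduling everything else first.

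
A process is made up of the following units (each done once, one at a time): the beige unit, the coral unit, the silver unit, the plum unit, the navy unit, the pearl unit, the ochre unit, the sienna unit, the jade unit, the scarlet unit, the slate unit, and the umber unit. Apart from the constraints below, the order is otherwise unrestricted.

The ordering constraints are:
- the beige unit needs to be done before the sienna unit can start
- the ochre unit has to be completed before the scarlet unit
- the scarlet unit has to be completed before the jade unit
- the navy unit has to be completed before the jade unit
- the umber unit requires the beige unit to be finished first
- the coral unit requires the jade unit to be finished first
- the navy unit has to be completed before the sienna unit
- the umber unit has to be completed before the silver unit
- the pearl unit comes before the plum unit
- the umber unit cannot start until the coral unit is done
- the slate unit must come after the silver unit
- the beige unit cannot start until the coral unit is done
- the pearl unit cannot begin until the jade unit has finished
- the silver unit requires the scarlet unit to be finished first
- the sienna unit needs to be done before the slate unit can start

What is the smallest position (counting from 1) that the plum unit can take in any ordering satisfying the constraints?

6

The units that are forced before the plum unit, directly or transitively, are the navy unit, the pearl unit, the ochre unit, the jade unit, the scarlet unit. That's 5 units.
With 5 mandatory predecessors, the earliest the plum unit can sit is position 5+1 = 6, and placing just those 5 first achieves it.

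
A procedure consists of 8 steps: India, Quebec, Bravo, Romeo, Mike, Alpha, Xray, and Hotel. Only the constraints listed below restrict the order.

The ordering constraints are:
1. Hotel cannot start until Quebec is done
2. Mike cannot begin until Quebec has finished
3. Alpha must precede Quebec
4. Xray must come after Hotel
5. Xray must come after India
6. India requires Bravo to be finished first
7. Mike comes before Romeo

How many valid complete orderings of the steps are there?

103

The steps with no prerequisites are Bravo, Alpha; any of them can be placed first.
Systematically extending each partial ordering one step at a time and counting, there are 103 complete orderings.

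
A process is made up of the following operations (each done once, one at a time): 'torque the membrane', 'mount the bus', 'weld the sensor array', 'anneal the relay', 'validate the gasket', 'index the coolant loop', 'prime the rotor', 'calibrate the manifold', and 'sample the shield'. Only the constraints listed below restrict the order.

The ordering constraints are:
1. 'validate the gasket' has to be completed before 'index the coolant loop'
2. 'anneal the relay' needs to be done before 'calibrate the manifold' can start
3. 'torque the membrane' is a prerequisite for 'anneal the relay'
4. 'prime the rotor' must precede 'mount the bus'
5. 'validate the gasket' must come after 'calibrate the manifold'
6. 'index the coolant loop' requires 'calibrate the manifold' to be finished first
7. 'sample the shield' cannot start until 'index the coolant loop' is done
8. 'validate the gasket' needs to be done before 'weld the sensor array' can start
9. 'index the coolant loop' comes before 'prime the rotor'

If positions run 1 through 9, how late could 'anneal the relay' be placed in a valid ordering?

2

Every operation that must follow 'anneal the relay' has to come after it. Tracing all chains starting from 'anneal the relay', those operations are: 'mount the bus', 'weld the sensor array', 'validate the gasket', 'index the coolant loop', 'prime the rotor', 'calibrate the manifold', 'sample the shield' — 7 in total.
With 7 mandatory successors out of 9 operations total, the latest slot for 'anneal the relay' is 9−7 = 2, and it's reachable by doing all non-successors before 'anneal the relay'.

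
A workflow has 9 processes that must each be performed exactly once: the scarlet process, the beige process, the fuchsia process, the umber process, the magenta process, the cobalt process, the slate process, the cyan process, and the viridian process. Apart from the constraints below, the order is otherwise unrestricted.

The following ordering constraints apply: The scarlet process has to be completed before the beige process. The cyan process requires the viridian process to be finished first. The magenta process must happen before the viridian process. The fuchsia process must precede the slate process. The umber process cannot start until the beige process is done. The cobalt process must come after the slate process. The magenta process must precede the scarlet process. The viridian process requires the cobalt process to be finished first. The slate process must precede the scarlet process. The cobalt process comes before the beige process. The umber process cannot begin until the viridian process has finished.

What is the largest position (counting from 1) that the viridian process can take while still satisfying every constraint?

7

Every process that must follow the viridian process has to come after it. Tracing all chains starting from the viridian process, those processes are: the umber process, the cyan process — 2 in total.
With 2 mandatory successors out of 9 processes total, the latest slot for the viridian process is 9−2 = 7, and it's reachable by doing all non-successors before the viridian process.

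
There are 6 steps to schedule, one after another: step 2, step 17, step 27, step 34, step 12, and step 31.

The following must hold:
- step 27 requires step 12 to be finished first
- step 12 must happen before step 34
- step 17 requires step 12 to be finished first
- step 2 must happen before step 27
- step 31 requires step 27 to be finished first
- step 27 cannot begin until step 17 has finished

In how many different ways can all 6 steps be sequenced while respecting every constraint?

The steps with no prerequisites are step 2, step 12; any of them can be placed first.
Systematically extending each partial ordering one step at a time and counting, there are 14 complete orderings.

14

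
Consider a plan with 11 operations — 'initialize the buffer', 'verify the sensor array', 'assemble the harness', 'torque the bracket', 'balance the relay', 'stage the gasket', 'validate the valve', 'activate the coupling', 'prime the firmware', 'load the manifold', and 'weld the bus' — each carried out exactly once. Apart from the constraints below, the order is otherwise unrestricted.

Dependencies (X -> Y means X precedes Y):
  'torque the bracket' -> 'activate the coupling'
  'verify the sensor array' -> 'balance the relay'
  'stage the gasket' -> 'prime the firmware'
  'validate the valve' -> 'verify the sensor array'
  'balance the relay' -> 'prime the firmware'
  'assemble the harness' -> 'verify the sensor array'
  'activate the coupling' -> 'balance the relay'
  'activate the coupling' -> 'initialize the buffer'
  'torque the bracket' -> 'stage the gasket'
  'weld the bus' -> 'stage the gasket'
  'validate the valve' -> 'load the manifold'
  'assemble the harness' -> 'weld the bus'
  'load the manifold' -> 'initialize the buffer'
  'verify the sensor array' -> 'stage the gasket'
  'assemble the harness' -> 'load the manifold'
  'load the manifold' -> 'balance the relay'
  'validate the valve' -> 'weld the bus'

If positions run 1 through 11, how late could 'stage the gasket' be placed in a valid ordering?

10

Following the constraints forward from 'stage the gasket', its only required successor is 'prime the firmware'.
So at least 1 operation follows 'stage the gasket', putting 'stage the gasket' no later than position 10. That position is achievable by scheduling everything else first.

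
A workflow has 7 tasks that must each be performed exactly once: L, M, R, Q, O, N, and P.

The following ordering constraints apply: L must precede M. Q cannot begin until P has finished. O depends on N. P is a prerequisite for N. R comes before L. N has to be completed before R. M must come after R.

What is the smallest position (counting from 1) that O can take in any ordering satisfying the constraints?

3

Working backwards through the constraints from O, its full set of required predecessors is N, P — 2 of them.
With 2 mandatory predecessors, the earliest O can sit is position 2+1 = 3, and placing just those 2 first achieves it.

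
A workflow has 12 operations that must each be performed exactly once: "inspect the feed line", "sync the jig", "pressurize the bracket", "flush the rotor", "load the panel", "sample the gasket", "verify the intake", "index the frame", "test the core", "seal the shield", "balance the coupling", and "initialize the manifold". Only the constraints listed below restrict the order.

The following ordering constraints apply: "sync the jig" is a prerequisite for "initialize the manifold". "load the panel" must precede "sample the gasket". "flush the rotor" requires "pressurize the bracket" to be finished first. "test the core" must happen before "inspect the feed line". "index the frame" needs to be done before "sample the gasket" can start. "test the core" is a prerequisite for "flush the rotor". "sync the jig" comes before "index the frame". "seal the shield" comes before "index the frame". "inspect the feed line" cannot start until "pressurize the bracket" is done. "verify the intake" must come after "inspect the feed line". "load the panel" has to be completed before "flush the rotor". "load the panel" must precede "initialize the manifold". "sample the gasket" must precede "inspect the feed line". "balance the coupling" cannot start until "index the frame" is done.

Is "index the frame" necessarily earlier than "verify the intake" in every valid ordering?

Yes

There is a constraint chain "index the frame" → "sample the gasket" → "inspect the feed line" → "verify the intake".
So "index the frame" must precede "verify the intake" in any valid ordering.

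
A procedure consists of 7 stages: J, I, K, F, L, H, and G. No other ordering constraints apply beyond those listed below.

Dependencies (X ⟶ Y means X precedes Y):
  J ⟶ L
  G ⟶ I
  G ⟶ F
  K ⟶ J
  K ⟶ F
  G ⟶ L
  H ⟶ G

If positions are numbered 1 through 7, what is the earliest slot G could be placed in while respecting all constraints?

Working backwards through the constraints from G, its only required predecessor is H.
With 1 mandatory predecessor, the earliest G can sit is position 1+1 = 2, and placing just that one first achieves it.

2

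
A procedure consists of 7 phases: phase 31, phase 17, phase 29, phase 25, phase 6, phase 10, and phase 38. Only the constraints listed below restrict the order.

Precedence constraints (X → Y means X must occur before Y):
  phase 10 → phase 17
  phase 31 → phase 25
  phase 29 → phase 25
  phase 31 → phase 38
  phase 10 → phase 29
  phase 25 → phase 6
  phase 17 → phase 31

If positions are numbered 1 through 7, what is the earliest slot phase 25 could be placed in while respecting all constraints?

Every phase that must precede phase 25 has to come before it. Tracing all chains that end at phase 25, those phases are: phase 31, phase 17, phase 29, phase 10 — 4 in total.
With 4 mandatory predecessors, the earliest phase 25 can sit is position 4+1 = 5, and placing just those 4 first achieves it.

5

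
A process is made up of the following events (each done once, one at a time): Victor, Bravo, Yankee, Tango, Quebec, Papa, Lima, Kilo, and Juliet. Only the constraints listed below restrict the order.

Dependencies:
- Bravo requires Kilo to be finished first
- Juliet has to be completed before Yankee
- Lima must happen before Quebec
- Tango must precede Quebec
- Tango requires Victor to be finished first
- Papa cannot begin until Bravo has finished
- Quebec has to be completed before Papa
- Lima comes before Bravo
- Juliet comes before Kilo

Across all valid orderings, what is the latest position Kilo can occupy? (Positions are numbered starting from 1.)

7

Following every chain forward from Kilo, the events that must come later are Bravo, Papa — 2 of them.
So at least 2 events follow Kilo, putting Kilo no later than position 7. That position is achievable by scheduling everything else first.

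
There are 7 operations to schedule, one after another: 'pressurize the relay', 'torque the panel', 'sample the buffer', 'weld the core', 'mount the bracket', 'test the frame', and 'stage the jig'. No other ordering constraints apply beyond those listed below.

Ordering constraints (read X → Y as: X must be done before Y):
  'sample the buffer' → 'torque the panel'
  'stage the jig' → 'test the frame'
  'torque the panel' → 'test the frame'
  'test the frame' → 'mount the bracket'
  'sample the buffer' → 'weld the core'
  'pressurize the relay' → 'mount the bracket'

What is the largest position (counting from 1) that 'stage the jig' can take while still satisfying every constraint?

5

Following every chain forward from 'stage the jig', the operations that must come later are 'mount the bracket', 'test the frame' — 2 of them.
So at least 2 operations follow 'stage the jig', putting 'stage the jig' no later than position 5. That position is achievable by scheduling everything else first.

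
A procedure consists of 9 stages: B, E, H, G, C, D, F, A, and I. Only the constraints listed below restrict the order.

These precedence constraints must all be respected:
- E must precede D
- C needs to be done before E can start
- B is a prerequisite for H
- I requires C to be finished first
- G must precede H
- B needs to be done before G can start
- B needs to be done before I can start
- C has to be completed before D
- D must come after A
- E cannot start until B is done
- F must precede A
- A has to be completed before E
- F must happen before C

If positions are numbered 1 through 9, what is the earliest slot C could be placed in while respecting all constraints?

Working backwards through the constraints from C, its only required predecessor is F.
With 1 mandatory predecessor, the earliest C can sit is position 1+1 = 2, and placing just that one first achieves it.

2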